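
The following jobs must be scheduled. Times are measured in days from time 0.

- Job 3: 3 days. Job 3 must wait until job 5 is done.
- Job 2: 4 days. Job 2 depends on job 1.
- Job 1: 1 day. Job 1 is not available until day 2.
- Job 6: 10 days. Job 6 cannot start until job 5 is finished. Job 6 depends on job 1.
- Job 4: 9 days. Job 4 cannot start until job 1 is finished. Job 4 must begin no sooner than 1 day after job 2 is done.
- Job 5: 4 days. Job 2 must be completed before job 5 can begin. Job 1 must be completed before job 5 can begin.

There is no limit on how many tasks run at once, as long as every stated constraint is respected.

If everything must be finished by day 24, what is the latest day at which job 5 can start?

Job 3 must finish by day 24; it takes 3 days, so it must start by 24 − 3 = day 21.
To finish by day 24, job 6 (duration 10) must start no later than day 14.
Job 5 has several dependents: job 3 (must start by day 21); job 6 (must start by day 14). The earliest of those limits is day 14, so job 5 must start by 14 − 4 = day 10.

10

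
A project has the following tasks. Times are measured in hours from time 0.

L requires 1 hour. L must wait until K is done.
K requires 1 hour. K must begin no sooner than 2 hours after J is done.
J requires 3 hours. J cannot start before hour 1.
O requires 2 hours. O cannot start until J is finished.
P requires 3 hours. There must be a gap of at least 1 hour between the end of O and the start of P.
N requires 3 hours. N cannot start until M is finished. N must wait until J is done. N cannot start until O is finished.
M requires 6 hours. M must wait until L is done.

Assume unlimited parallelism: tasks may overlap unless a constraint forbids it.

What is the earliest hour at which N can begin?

14

After its own release at hour 1, J can start at hour 1 and finishes at hour 4.
O waits on J (finishes hour 4), so it starts at hour 4 and finishes at 4 + 2 = hour 6.
After J (finishes hour 4, plus 2-hour gap → hour 6), K can start at hour 6 and finishes at hour 7.
L cannot begin until K (finishes hour 7). It runs from hour 7 to 7 + 1 = hour 8.
M waits on L (finishes hour 8), so it starts at hour 8 and finishes at 8 + 6 = hour 14.
N waits on M (finishes hour 14); J (finishes hour 4); O (finishes hour 6). The latest of these is hour 14, which is the earliest N can start.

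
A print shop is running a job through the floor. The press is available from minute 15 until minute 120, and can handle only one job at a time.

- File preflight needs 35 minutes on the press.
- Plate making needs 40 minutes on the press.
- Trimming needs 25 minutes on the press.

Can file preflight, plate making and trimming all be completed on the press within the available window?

The press window is 120 − 15 = 105 minutes.
Running back to back, the jobs need 35 + 40 + 25 = 100 minutes on the press.
Since 100 ≤ 105, they fit within the window.

Yes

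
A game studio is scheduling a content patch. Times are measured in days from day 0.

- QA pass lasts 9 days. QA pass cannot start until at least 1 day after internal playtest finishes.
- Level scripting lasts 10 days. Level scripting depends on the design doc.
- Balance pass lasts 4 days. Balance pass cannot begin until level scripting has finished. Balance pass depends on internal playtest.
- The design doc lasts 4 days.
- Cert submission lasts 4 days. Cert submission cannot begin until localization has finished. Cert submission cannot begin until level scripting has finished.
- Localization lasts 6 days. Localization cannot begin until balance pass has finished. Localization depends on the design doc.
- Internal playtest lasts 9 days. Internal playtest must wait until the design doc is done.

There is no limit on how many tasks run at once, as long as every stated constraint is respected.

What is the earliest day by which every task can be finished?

Nothing blocks the design doc, so it runs from day 0 to day 4.
After the design doc (finishes day 4), internal playtest can start at day 4 and finishes at day 13.
QA pass cannot begin until internal playtest (finishes day 13, plus 1-day gap → day 14). It runs from day 14 to 14 + 9 = day 23.
Level scripting cannot begin until the design doc (finishes day 4). It runs from day 4 to 4 + 10 = day 14.
Balance pass cannot start until level scripting (finishes day 14); internal playtest (finishes day 13). The controlling bound is day 14, so balance pass finishes at 14 + 4 = day 18.
Localization needs all of balance pass (finishes day 18); the design doc (finishes day 4). That puts its earliest start at day 18; it finishes at 18 + 6 = day 24.
Cert submission cannot start until localization (finishes day 24); level scripting (finishes day 14). The controlling bound is day 24, so cert submission finishes at 24 + 4 = day 28.
All tasks are finished once the last one completes. Finish times: The design doc at 4, Level scripting at 14, Internal playtest at 13, Balance pass at 18, Localization at 24, QA pass at 23, Cert submission at 28. The latest is day 28.

28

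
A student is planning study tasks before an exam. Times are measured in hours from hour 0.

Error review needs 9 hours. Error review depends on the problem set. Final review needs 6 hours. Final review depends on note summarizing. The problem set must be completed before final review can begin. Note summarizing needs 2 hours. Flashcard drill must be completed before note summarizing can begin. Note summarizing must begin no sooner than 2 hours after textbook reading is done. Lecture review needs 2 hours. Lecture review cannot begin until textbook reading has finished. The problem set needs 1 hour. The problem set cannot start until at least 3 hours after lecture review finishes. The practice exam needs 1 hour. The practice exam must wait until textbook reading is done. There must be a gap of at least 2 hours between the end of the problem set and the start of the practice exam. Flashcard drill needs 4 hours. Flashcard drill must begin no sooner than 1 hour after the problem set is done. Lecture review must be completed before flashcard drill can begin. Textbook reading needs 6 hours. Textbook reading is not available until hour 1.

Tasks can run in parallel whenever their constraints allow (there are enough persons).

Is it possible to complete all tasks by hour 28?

After its own release at hour 1, textbook reading can start at hour 1 and finishes at hour 7.
Lecture review cannot begin until textbook reading (finishes hour 7). It runs from hour 7 to 7 + 2 = hour 9.
The problem set waits on lecture review (finishes hour 9, plus 3-hour gap → hour 12), so it starts at hour 12 and finishes at 12 + 1 = hour 13.
Error review cannot begin until the problem set (finishes hour 13). It runs from hour 13 to 13 + 9 = hour 22.
For the practice exam: textbook reading (finishes hour 7); the problem set (finishes hour 13, plus 2-hour gap → hour 15). Taking the maximum gives a start of hour 15, and it finishes at 15 + 1 = hour 16.
Flashcard drill needs all of the problem set (finishes hour 13, plus 1-hour gap → hour 14); lecture review (finishes hour 9). That puts its earliest start at hour 14; it finishes at 14 + 4 = hour 18.
Note summarizing has to wait for flashcard drill (finishes hour 18); textbook reading (finishes hour 7, plus 2-hour gap → hour 9). The latest of these is hour 18, so note summarizing runs hour 18 to 18 + 2 = hour 20.
For final review: note summarizing (finishes hour 20); the problem set (finishes hour 13). Taking the maximum gives a start of hour 20, and it finishes at 20 + 6 = hour 26.
Every task is finished by hour 26, which is no later than the deadline of 28, so the schedule is feasible.

Yes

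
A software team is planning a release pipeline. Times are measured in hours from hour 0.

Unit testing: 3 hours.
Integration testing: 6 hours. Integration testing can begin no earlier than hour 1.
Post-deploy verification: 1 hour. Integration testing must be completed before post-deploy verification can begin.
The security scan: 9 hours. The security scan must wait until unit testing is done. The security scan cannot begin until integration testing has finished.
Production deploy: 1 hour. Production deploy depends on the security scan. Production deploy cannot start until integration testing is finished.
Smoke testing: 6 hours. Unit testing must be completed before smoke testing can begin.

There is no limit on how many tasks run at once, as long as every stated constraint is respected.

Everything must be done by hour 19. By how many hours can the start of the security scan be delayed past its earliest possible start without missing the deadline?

2

After its own release at hour 1, integration testing can start at hour 1 and finishes at hour 7.
Unit testing can start immediately at hour 0; it finishes at hour 3.
The security scan has to wait for unit testing (finishes hour 3); integration testing (finishes hour 7). The latest of these is hour 7, so the security scan runs hour 7 to 7 + 9 = hour 16.

Working backward from the deadline:
Nothing follows production deploy; the deadline of hour 19 is its only limit. It must start by 19 − 1 = hour 18.
The security scan has to be done before production deploy (must start by hour 18). That means finishing by hour 18, i.e. starting by 18 − 9 = hour 9.
So the security scan can start as early as hour 7 and as late as hour 9, giving 9 − 7 = 2 hours of slack.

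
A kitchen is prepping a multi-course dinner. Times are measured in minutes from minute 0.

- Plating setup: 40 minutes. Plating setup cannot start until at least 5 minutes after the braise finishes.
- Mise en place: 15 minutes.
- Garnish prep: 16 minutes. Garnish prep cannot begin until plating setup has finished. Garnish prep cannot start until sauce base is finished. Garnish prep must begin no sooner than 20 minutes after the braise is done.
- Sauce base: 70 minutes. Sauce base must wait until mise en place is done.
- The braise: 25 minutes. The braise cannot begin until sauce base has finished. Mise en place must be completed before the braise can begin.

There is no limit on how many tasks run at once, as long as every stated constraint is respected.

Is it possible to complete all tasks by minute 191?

Mise en place can start immediately at minute 0; it finishes at minute 15.
Sauce base waits on mise en place (finishes minute 15), so it starts at minute 15 and finishes at 15 + 70 = minute 85.
The braise has to wait for sauce base (finishes minute 85); mise en place (finishes minute 15). The latest of these is minute 85, so the braise runs minute 85 to 85 + 25 = minute 110.
After the braise (finishes minute 110, plus 5-minute gap → minute 115), plating setup can start at minute 115 and finishes at minute 155.
Garnish prep needs all of plating setup (finishes minute 155); sauce base (finishes minute 85); the braise (finishes minute 110, plus 20-minute gap → minute 130). That puts its earliest start at minute 155; it finishes at 155 + 16 = minute 171.
Every task is finished by minute 171, which is no later than the deadline of 191, so the schedule is feasible.

Yes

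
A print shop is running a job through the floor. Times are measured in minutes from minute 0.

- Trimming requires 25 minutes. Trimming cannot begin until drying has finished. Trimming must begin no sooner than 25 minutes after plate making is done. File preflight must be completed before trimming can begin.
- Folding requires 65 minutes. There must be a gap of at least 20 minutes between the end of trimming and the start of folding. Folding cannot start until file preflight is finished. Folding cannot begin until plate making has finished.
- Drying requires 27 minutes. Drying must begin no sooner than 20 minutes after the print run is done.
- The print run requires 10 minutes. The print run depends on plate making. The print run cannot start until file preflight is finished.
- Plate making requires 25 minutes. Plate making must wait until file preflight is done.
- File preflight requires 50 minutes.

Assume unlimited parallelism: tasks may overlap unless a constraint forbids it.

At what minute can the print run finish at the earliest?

85

File preflight can start immediately at minute 0; it finishes at minute 50.
Plate making waits on file preflight (finishes minute 50), so it starts at minute 50 and finishes at 50 + 25 = minute 75.
For the print run: plate making (finishes minute 75); file preflight (finishes minute 50). Taking the maximum gives a start of minute 75, and it finishes at 75 + 10 = minute 85.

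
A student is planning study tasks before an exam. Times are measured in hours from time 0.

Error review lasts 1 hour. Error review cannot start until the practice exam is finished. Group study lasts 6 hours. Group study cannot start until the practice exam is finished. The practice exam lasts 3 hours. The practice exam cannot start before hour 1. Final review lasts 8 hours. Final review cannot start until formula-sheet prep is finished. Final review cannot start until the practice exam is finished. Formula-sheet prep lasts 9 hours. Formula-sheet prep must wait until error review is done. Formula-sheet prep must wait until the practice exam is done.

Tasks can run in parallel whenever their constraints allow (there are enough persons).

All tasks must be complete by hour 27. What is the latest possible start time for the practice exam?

To finish by hour 27, final review (duration 8) must start no later than hour 19.
Formula-sheet prep feeds into final review (must start by hour 19); so formula-sheet prep must finish by hour 19 and therefore start by hour 10.
Since formula-sheet prep (must start by hour 10) depends on it, error review must finish by hour 10. Backing off its 1-hour duration gives a latest start of hour 9.
Nothing follows group study; the deadline of hour 27 is its only limit. It must start by 27 − 6 = hour 21.
The practice exam feeds error review (must start by hour 9); group study (must start by hour 21); formula-sheet prep (must start by hour 10); final review (must start by hour 19). Taking the minimum, the practice exam must finish by hour 9 and start by 9 − 3 = hour 6.

6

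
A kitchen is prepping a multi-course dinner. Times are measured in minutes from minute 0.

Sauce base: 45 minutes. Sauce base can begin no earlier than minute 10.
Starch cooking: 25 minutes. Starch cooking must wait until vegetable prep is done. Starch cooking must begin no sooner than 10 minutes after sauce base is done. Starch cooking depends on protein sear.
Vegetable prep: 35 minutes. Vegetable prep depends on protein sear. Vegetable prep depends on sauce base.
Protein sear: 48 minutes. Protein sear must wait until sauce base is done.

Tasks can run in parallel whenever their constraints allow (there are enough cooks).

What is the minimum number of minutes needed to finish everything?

163

Sauce base waits on its own release at minute 10, so it starts at minute 10 and finishes at 10 + 45 = minute 55.
Protein sear cannot begin until sauce base (finishes minute 55). It runs from minute 55 to 55 + 48 = minute 103.
For vegetable prep: protein sear (finishes minute 103); sauce base (finishes minute 55). Taking the maximum gives a start of minute 103, and it finishes at 103 + 35 = minute 138.
Starch cooking cannot start until vegetable prep (finishes minute 138); sauce base (finishes minute 55, plus 10-minute gap → minute 65); protein sear (finishes minute 103). The controlling bound is minute 138, so starch cooking finishes at 138 + 25 = minute 163.
All tasks are finished once the last one completes. Finish times: Sauce base at 55, Protein sear at 103, Vegetable prep at 138, Starch cooking at 163. The latest is minute 163.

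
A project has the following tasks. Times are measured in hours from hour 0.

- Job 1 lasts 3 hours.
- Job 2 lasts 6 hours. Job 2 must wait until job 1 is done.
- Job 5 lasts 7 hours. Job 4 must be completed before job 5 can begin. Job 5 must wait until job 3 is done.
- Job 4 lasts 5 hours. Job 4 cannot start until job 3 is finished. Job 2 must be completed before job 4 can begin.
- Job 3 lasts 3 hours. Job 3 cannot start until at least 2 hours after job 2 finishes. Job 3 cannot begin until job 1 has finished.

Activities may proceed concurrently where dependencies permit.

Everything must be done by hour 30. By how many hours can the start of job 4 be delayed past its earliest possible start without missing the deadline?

4

Nothing blocks job 1, so it runs from hour 0 to hour 3.
Job 2 waits on job 1 (finishes hour 3), so it starts at hour 3 and finishes at 3 + 6 = hour 9.
For job 3: job 2 (finishes hour 9, plus 2-hour gap → hour 11); job 1 (finishes hour 3). Taking the maximum gives a start of hour 11, and it finishes at 11 + 3 = hour 14.
Job 4 needs all of job 3 (finishes hour 14); job 2 (finishes hour 9). That puts its earliest start at hour 14; it finishes at 14 + 5 = hour 19.

Working backward from the deadline:
Job 5 must finish by hour 30; it takes 7 hours, so it must start by 30 − 7 = hour 23.
Job 4 feeds into job 5 (must start by hour 23); so job 4 must finish by hour 23 and therefore start by hour 18.
So job 4 can start as early as hour 14 and as late as hour 18, giving 18 − 14 = 4 hours of slack.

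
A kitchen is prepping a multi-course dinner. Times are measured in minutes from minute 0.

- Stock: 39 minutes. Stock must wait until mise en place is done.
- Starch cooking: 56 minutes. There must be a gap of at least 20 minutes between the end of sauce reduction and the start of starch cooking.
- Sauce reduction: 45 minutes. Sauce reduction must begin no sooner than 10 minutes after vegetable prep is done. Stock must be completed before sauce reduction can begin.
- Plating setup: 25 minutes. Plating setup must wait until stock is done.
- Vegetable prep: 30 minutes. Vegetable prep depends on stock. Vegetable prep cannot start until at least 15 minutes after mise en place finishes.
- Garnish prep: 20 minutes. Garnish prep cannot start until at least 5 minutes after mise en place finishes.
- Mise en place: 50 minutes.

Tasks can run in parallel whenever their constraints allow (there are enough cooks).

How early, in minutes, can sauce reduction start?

Nothing blocks mise en place, so it runs from minute 0 to minute 50.
Stock cannot begin until mise en place (finishes minute 50). It runs from minute 50 to 50 + 39 = minute 89.
Vegetable prep cannot start until stock (finishes minute 89); mise en place (finishes minute 50, plus 15-minute gap → minute 65). The controlling bound is minute 89, so vegetable prep finishes at 89 + 30 = minute 119.
Sauce reduction waits on vegetable prep (finishes minute 119, plus 10-minute gap → minute 129); stock (finishes minute 89). The latest of these is minute 129, which is the earliest sauce reduction can start.

129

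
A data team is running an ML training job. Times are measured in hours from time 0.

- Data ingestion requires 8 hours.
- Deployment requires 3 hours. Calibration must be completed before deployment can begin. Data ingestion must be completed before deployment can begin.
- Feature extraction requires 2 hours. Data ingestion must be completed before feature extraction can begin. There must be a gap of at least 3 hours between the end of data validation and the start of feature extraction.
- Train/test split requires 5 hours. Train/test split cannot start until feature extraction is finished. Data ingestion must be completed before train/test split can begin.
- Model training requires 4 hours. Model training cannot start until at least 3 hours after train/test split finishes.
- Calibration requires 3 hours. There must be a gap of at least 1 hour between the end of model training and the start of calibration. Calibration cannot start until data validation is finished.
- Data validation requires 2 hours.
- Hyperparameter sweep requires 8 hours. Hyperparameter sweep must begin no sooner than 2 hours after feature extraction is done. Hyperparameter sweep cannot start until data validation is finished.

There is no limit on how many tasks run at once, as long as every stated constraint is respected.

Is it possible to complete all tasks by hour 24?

No

Nothing blocks data validation, so it runs from hour 0 to hour 2.
Data ingestion can start immediately at hour 0; it finishes at hour 8.
Feature extraction has to wait for data ingestion (finishes hour 8); data validation (finishes hour 2, plus 3-hour gap → hour 5). The latest of these is hour 8, so feature extraction runs hour 8 to 8 + 2 = hour 10.
Hyperparameter sweep cannot start until feature extraction (finishes hour 10, plus 2-hour gap → hour 12); data validation (finishes hour 2). The controlling bound is hour 12, so hyperparameter sweep finishes at 12 + 8 = hour 20.
Train/test split needs all of feature extraction (finishes hour 10); data ingestion (finishes hour 8). That puts its earliest start at hour 10; it finishes at 10 + 5 = hour 15.
Model training waits on train/test split (finishes hour 15, plus 3-hour gap → hour 18), so it starts at hour 18 and finishes at 18 + 4 = hour 22.
Calibration needs all of model training (finishes hour 22, plus 1-hour gap → hour 23); data validation (finishes hour 2). That puts its earliest start at hour 23; it finishes at 23 + 3 = hour 26.
For deployment: calibration (finishes hour 26); data ingestion (finishes hour 8). Taking the maximum gives a start of hour 26, and it finishes at 26 + 3 = hour 29.
The earliest everything can be done is hour 29, which is after the deadline of 24, so it is not possible.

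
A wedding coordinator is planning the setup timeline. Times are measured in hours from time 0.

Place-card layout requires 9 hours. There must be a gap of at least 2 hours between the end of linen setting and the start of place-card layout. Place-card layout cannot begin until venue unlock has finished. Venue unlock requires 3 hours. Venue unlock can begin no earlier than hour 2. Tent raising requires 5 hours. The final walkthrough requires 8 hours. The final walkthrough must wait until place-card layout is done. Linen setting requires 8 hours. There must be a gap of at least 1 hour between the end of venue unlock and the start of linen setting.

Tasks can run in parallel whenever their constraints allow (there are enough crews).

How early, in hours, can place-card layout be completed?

After its own release at hour 2, venue unlock can start at hour 2 and finishes at hour 5.
Linen setting cannot begin until venue unlock (finishes hour 5, plus 1-hour gap → hour 6). It runs from hour 6 to 6 + 8 = hour 14.
Place-card layout needs all of linen setting (finishes hour 14, plus 2-hour gap → hour 16); venue unlock (finishes hour 5). That puts its earliest start at hour 16; it finishes at 16 + 9 = hour 25.

25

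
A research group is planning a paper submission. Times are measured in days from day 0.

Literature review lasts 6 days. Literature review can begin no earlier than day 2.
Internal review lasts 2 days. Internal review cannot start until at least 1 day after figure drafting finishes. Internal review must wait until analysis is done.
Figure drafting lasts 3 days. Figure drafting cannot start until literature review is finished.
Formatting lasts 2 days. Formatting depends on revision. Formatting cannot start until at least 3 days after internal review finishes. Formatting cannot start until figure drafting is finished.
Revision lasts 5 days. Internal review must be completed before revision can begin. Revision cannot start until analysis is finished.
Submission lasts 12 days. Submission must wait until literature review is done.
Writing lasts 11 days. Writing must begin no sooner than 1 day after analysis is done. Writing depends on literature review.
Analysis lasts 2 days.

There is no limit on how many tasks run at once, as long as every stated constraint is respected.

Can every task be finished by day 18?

No

Analysis can start immediately at day 0; it finishes at day 2.
Literature review waits on its own release at day 2, so it starts at day 2 and finishes at 2 + 6 = day 8.
Submission waits on literature review (finishes day 8), so it starts at day 8 and finishes at 8 + 12 = day 20.
Writing needs all of analysis (finishes day 2, plus 1-day gap → day 3); literature review (finishes day 8). That puts its earliest start at day 8; it finishes at 8 + 11 = day 19.
Figure drafting waits on literature review (finishes day 8), so it starts at day 8 and finishes at 8 + 3 = day 11.
Internal review has to wait for figure drafting (finishes day 11, plus 1-day gap → day 12); analysis (finishes day 2). The latest of these is day 12, so internal review runs day 12 to 12 + 2 = day 14.
Revision cannot start until internal review (finishes day 14); analysis (finishes day 2). The controlling bound is day 14, so revision finishes at 14 + 5 = day 19.
Formatting needs all of revision (finishes day 19); internal review (finishes day 14, plus 3-day gap → day 17); figure drafting (finishes day 11). That puts its earliest start at day 19; it finishes at 19 + 2 = day 21.
The earliest everything can be done is day 21, which is after the deadline of 18, so it is not possible.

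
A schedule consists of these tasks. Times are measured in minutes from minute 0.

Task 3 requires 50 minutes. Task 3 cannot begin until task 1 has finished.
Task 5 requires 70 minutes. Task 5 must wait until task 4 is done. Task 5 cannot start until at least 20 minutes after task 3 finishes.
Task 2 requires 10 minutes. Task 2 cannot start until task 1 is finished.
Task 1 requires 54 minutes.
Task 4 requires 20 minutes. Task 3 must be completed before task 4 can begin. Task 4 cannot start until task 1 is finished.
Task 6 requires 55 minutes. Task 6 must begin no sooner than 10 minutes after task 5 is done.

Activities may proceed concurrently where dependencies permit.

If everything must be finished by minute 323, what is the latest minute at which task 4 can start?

168

Task 6 has no dependents, so it just needs to finish by minute 323. Starting by 323 − 55 = minute 268 achieves that.
Task 5 has to be done before task 6 (must start by minute 268, minus 10-minute gap → minute 258). That means finishing by minute 258, i.e. starting by 258 − 70 = minute 188.
Task 4 must finish before task 5 (must start by minute 188). With a 20-minute duration, task 4 must start by 188 − 20 = minute 168.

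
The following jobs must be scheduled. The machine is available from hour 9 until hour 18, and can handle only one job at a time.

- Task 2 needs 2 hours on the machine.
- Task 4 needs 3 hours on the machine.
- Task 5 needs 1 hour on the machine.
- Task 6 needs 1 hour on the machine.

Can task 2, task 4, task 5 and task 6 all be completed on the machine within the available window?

The machine window is 18 − 9 = 9 hours.
Running back to back, the jobs need 2 + 3 + 1 + 1 = 7 hours on the machine.
Since 7 ≤ 9, they fit within the window.

Yes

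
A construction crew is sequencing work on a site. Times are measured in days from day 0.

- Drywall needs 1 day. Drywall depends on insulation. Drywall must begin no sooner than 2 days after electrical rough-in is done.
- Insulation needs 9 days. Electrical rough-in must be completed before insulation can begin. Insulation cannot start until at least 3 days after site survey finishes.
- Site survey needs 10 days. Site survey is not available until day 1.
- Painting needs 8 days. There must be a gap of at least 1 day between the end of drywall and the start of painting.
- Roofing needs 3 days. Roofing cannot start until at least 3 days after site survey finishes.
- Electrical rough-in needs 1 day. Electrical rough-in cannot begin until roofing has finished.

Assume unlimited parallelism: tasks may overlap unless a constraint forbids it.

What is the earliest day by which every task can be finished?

37

Site survey waits on its own release at day 1, so it starts at day 1 and finishes at 1 + 10 = day 11.
Roofing cannot begin until site survey (finishes day 11, plus 3-day gap → day 14). It runs from day 14 to 14 + 3 = day 17.
Electrical rough-in waits on roofing (finishes day 17), so it starts at day 17 and finishes at 17 + 1 = day 18.
For insulation: electrical rough-in (finishes day 18); site survey (finishes day 11, plus 3-day gap → day 14). Taking the maximum gives a start of day 18, and it finishes at 18 + 9 = day 27.
Drywall has to wait for insulation (finishes day 27); electrical rough-in (finishes day 18, plus 2-day gap → day 20). The latest of these is day 27, so drywall runs day 27 to 27 + 1 = day 28.
Painting waits on drywall (finishes day 28, plus 1-day gap → day 29), so it starts at day 29 and finishes at 29 + 8 = day 37.
All tasks are finished once the last one completes. Finish times: Site survey at 11, Roofing at 17, Electrical rough-in at 18, Insulation at 27, Drywall at 28, Painting at 37. The latest is day 37.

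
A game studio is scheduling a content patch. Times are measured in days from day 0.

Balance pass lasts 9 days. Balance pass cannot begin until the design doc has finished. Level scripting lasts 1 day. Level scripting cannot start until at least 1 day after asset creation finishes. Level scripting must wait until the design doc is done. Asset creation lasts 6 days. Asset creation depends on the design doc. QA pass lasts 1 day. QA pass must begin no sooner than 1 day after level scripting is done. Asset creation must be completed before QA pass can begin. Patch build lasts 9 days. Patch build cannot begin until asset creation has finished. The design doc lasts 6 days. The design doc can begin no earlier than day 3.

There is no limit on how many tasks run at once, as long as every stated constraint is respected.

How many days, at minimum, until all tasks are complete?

24

The design doc cannot begin until its own release at day 3. It runs from day 3 to 3 + 6 = day 9.
After the design doc (finishes day 9), balance pass can start at day 9 and finishes at day 18.
After the design doc (finishes day 9), asset creation can start at day 9 and finishes at day 15.
Patch build cannot begin until asset creation (finishes day 15). It runs from day 15 to 15 + 9 = day 24.
Level scripting needs all of asset creation (finishes day 15, plus 1-day gap → day 16); the design doc (finishes day 9). That puts its earliest start at day 16; it finishes at 16 + 1 = day 17.
QA pass cannot start until level scripting (finishes day 17, plus 1-day gap → day 18); asset creation (finishes day 15). The controlling bound is day 18, so QA pass finishes at 18 + 1 = day 19.
All tasks are finished once the last one completes. Finish times: The design doc at 9, Asset creation at 15, Level scripting at 17, Balance pass at 18, QA pass at 19, Patch build at 24. The latest is day 24.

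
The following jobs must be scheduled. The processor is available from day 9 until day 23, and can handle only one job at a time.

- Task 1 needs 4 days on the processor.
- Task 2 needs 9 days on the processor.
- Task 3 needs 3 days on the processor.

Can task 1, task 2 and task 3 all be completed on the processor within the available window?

No

The processor window is 23 − 9 = 14 days.
Running back to back, the jobs need 4 + 9 + 3 = 16 days on the processor.
Since 16 > 14, they cannot all fit.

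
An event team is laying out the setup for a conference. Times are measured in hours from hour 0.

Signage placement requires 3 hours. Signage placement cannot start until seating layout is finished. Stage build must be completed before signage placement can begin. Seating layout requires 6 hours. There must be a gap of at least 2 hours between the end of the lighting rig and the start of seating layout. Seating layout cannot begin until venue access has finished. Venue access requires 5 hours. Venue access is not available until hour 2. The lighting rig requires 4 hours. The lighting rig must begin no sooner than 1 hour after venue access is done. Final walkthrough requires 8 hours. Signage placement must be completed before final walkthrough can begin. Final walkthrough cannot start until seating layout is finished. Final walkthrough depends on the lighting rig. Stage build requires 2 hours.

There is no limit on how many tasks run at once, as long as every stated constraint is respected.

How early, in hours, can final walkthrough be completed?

31

Stage build has no prerequisites, so it starts at hour 0 and finishes at hour 2.
Venue access cannot begin until its own release at hour 2. It runs from hour 2 to 2 + 5 = hour 7.
The lighting rig waits on venue access (finishes hour 7, plus 1-hour gap → hour 8), so it starts at hour 8 and finishes at 8 + 4 = hour 12.
For seating layout: the lighting rig (finishes hour 12, plus 2-hour gap → hour 14); venue access (finishes hour 7). Taking the maximum gives a start of hour 14, and it finishes at 14 + 6 = hour 20.
Signage placement has to wait for seating layout (finishes hour 20); stage build (finishes hour 2). The latest of these is hour 20, so signage placement runs hour 20 to 20 + 3 = hour 23.
Final walkthrough needs all of signage placement (finishes hour 23); seating layout (finishes hour 20); the lighting rig (finishes hour 12). That puts its earliest start at hour 23; it finishes at 23 + 8 = hour 31.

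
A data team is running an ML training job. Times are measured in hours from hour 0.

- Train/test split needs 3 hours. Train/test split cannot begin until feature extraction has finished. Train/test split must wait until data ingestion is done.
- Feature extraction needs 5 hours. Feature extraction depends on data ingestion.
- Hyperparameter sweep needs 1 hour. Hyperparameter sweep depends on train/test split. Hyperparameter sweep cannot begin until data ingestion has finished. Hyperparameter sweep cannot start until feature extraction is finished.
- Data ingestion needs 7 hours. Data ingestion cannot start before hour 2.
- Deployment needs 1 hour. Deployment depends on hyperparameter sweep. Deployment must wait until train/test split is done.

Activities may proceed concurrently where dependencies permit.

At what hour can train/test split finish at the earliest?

Data ingestion cannot begin until its own release at hour 2. It runs from hour 2 to 2 + 7 = hour 9.
Feature extraction cannot begin until data ingestion (finishes hour 9). It runs from hour 9 to 9 + 5 = hour 14.
Train/test split cannot start until feature extraction (finishes hour 14); data ingestion (finishes hour 9). The controlling bound is hour 14, so train/test split finishes at 14 + 3 = hour 17.

17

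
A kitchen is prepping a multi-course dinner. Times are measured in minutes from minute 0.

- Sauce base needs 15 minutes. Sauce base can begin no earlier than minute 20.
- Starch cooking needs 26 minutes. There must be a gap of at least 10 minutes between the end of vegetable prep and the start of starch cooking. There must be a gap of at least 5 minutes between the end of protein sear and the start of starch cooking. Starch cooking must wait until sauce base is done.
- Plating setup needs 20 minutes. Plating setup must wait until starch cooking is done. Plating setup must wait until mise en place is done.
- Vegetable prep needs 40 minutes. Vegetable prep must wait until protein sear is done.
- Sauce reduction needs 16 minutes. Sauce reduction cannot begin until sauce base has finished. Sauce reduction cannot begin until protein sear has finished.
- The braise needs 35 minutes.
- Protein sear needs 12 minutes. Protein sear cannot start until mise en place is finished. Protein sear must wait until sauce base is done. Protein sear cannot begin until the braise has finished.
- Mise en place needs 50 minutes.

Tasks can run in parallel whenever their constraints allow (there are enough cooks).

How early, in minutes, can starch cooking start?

The braise can start immediately at minute 0; it finishes at minute 35.
Sauce base waits on its own release at minute 20, so it starts at minute 20 and finishes at 20 + 15 = minute 35.
Mise en place can start immediately at minute 0; it finishes at minute 50.
Protein sear needs all of mise en place (finishes minute 50); sauce base (finishes minute 35); the braise (finishes minute 35). That puts its earliest start at minute 50; it finishes at 50 + 12 = minute 62.
Vegetable prep cannot begin until protein sear (finishes minute 62). It runs from minute 62 to 62 + 40 = minute 102.
Starch cooking waits on vegetable prep (finishes minute 102, plus 10-minute gap → minute 112); protein sear (finishes minute 62, plus 5-minute gap → minute 67); sauce base (finishes minute 35). The latest of these is minute 112, which is the earliest starch cooking can start.

112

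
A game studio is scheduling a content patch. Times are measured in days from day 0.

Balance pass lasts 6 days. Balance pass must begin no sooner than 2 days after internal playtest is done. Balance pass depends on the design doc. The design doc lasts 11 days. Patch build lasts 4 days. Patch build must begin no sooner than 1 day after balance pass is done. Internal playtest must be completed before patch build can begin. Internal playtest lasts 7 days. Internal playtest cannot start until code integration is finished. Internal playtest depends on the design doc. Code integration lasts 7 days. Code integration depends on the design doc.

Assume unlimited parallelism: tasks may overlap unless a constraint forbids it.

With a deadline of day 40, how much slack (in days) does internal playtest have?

2

The design doc has no prerequisites, so it starts at day 0 and finishes at day 11.
Code integration cannot begin until the design doc (finishes day 11). It runs from day 11 to 11 + 7 = day 18.
For internal playtest: code integration (finishes day 18); the design doc (finishes day 11). Taking the maximum gives a start of day 18, and it finishes at 18 + 7 = day 25.

Working backward from the deadline:
Patch build has no dependents, so it just needs to finish by day 40. Starting by 40 − 4 = day 36 achieves that.
Balance pass feeds into patch build (must start by day 36, minus 1-day gap → day 35); so balance pass must finish by day 35 and therefore start by day 29.
Internal playtest has several dependents: balance pass (must start by day 29, minus 2-day gap → day 27); patch build (must start by day 36). The earliest of those limits is day 27, so internal playtest must start by 27 − 7 = day 20.
So internal playtest can start as early as day 18 and as late as day 20, giving 20 − 18 = 2 days of slack.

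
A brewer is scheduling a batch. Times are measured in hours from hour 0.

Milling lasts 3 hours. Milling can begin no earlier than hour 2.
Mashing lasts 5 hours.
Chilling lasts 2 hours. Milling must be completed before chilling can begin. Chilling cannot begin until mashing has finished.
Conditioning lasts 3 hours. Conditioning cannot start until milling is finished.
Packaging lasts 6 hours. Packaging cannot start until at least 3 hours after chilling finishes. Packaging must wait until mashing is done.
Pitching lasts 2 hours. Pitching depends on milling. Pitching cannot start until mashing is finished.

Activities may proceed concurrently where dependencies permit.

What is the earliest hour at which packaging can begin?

Nothing blocks mashing, so it runs from hour 0 to hour 5.
Milling waits on its own release at hour 2, so it starts at hour 2 and finishes at 2 + 3 = hour 5.
Chilling cannot start until milling (finishes hour 5); mashing (finishes hour 5). The controlling bound is hour 5, so chilling finishes at 5 + 2 = hour 7.
Packaging waits on chilling (finishes hour 7, plus 3-hour gap → hour 10); mashing (finishes hour 5). The latest of these is hour 10, which is the earliest packaging can start.

10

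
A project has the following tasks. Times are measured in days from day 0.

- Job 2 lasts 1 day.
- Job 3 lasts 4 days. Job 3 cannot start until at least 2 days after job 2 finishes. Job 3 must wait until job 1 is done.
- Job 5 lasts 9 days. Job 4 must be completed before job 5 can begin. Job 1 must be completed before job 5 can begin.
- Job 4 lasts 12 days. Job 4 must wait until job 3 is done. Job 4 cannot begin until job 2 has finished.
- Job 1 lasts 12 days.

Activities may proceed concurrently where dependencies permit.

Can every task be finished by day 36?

No

Nothing blocks job 2, so it runs from day 0 to day 1.
Job 1 has no prerequisites, so it starts at day 0 and finishes at day 12.
Job 3 cannot start until job 2 (finishes day 1, plus 2-day gap → day 3); job 1 (finishes day 12). The controlling bound is day 12, so job 3 finishes at 12 + 4 = day 16.
Job 4 needs all of job 3 (finishes day 16); job 2 (finishes day 1). That puts its earliest start at day 16; it finishes at 16 + 12 = day 28.
For job 5: job 4 (finishes day 28); job 1 (finishes day 12). Taking the maximum gives a start of day 28, and it finishes at 28 + 9 = day 37.
The earliest everything can be done is day 37, which is after the deadline of 36, so it is not possible.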